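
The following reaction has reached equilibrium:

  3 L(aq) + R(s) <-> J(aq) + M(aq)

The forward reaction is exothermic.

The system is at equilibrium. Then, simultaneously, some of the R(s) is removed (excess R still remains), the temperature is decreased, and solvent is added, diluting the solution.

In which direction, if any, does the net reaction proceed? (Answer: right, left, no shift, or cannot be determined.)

cannot be determined

R is a pure solid; its activity is 1 regardless of amount, so Q is unaffected — no shift from this change.
The forward reaction is exothermic. Lowering T favours the exothermic direction — shift to the right.
Dilution lowers every aqueous concentration by the same factor. Δn_aq = 2 − 3 = -1, so the system shifts toward the side with more dissolved moles — to the left.
The individual effects push in opposite directions; without quantitative information the net direction cannot be determined.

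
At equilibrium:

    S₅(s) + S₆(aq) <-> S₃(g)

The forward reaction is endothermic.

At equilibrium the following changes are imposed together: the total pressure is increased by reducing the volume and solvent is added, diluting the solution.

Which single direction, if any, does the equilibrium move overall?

left

Gas moles: reactants 0, products 1 (Δn_gas = +1). Compression shifts the system toward the side with fewer moles of gas — to the left.
Dilution lowers every aqueous concentration by the same factor. Δn_aq = 0 − 1 = -1, so the system shifts toward the side with more dissolved moles — to the left.
All effects act in the same direction — net shift to the left.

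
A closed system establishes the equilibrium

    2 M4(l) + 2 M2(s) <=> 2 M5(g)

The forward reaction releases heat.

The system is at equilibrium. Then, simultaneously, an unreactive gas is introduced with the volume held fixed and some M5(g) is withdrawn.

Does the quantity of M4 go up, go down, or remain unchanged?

At constant volume, adding an inert gas leaves every reacting species' partial pressure unchanged, so Q is unchanged — no shift from this change.
Removing M5 (g), a product, drives the reaction to the right.
The net shift is to the right. M4 is a reactant, so its amount decreases.

decreases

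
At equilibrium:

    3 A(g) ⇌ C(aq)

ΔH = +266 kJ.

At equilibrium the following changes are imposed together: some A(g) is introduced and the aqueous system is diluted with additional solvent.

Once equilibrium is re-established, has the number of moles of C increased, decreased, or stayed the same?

increases

Adding A (g), a reactant, drives the reaction to the right.
Dilution lowers every aqueous concentration by the same factor. Δn_aq = 1 − 0 = +1, so the system shifts toward the side with more dissolved moles — to the right.
The net shift is to the right. C is a product, so its amount increases.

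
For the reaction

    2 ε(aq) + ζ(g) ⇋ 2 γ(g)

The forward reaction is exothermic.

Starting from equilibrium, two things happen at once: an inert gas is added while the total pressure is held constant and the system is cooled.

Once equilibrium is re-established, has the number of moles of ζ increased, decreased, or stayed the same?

decreases

Adding inert gas at constant total pressure expands the volume and lowers every reacting partial pressure. With Δn_gas = 2 − 1 = +1, Q moves away from K toward the side with fewer gas moles, so the system shifts toward the side with more gas moles — to the right.
The forward reaction is exothermic. Lowering T favours the exothermic direction — shift to the right.
The net shift is to the right. ζ is a reactant, so its amount decreases.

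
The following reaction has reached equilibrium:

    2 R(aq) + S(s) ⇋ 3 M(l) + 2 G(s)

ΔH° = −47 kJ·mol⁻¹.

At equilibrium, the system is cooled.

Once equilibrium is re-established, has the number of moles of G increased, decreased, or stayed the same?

increases

The forward reaction is exothermic. Lowering T favours the exothermic direction — shift to the right.
The net shift is to the right. G is a product, so its amount increases.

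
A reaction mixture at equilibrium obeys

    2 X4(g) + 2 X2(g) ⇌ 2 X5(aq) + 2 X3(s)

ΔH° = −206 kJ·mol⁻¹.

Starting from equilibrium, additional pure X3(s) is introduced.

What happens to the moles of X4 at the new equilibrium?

X3 is a pure solid; its activity is 1 regardless of amount, so Q is unaffected — no shift from this change.
No net shift occurs, so the amount of X4 is unchanged.

unchanged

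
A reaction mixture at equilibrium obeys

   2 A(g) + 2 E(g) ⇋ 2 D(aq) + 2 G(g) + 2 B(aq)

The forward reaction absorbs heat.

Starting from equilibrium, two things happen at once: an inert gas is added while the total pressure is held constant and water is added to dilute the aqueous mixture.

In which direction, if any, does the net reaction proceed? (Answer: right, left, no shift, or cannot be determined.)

cannot be determined

Adding inert gas at constant total pressure expands the volume and lowers every reacting partial pressure. With Δn_gas = 2 − 4 = -2, Q moves away from K toward the side with fewer gas moles, so the system shifts toward the side with more gas moles — to the left.
Dilution lowers every aqueous concentration by the same factor. Δn_aq = 4 − 0 = +4, so the system shifts toward the side with more dissolved moles — to the right.
The individual effects push in opposite directions; without quantitative information the net direction cannot be determined.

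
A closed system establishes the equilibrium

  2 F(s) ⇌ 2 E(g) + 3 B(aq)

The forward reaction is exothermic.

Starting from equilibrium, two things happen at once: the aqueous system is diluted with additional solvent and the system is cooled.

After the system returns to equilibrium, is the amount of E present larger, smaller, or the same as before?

increases

Dilution lowers every aqueous concentration by the same factor. Δn_aq = 3 − 0 = +3, so the system shifts toward the side with more dissolved moles — to the right.
The forward reaction is exothermic. Lowering T favours the exothermic direction — shift to the right.
The net shift is to the right. E is a product, so its amount increases.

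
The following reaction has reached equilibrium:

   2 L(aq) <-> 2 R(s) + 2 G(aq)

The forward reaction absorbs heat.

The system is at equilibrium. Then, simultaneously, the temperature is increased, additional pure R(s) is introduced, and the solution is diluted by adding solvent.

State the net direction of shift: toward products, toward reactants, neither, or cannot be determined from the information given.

right

The forward reaction is endothermic. Raising T favours the endothermic direction — shift to the right.
R is a pure solid; its activity is 1 regardless of amount, so Q is unaffected — no shift from this change.
Dilution scales every aqueous concentration by the same factor. Δn_aq = 2 − 2 = 0, so Q is unchanged — no shift.
Only the nonzero effect(s) matter; the net shift is to the right.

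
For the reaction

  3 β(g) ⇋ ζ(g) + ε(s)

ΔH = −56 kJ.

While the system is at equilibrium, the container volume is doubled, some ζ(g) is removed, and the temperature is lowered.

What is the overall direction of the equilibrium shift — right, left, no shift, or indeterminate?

Gas moles: reactants 3, products 1 (Δn_gas = -2). Expansion shifts the system toward the side with more moles of gas — to the left.
Removing ζ (g), a product, drives the reaction to the right.
The forward reaction is exothermic. Lowering T favours the exothermic direction — shift to the right.
The individual effects push in opposite directions; without quantitative information the net direction cannot be determined.

cannot be determined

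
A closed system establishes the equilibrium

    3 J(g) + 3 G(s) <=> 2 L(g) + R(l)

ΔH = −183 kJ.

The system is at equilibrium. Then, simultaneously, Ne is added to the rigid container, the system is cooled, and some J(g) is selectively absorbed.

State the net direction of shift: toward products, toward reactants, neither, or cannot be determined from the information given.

At constant volume, adding an inert gas leaves every reacting species' partial pressure unchanged, so Q is unchanged — no shift from this change.
The forward reaction is exothermic. Lowering T favours the exothermic direction — shift to the right.
Removing J (g), a reactant, drives the reaction to the left.
The individual effects push in opposite directions; without quantitative information the net direction cannot be determined.

cannot be determined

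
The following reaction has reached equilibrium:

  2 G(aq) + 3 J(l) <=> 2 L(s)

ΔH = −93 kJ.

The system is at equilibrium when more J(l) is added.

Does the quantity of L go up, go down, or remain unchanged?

J is a pure liquid; its activity is 1 regardless of amount, so Q is unaffected — no shift from this change.
No net shift occurs, so the amount of L is unchanged.

unchanged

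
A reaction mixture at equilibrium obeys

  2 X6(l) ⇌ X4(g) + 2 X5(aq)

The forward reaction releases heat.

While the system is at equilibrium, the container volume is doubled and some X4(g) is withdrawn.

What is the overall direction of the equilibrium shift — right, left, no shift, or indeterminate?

right

Gas moles: reactants 0, products 1 (Δn_gas = +1). Expansion shifts the system toward the side with more moles of gas — to the right.
Removing X4 (g), a product, drives the reaction to the right.
All effects act in the same direction — net shift to the right.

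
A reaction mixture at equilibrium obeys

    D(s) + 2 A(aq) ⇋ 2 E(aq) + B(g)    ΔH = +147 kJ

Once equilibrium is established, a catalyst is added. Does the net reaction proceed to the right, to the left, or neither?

A catalyst speeds both forward and reverse rates equally; it changes neither Q nor K — no shift from this change.

no shift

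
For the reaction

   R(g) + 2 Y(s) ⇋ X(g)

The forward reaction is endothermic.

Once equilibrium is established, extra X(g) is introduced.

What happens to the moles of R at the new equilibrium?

Adding X (g), a product, drives the reaction to the left.
The net shift is to the left. R is a reactant, so its amount increases.

increases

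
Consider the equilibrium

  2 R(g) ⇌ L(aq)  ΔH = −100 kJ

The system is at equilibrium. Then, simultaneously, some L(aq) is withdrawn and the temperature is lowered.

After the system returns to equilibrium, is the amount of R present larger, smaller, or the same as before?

decreases

Removing L (aq), a product, drives the reaction to the right.
The forward reaction is exothermic. Lowering T favours the exothermic direction — shift to the right.
The net shift is to the right. R is a reactant, so its amount decreases.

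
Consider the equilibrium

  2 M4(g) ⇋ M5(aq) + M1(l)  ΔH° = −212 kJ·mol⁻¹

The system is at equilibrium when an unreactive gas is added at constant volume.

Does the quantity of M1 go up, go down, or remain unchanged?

At constant volume, adding an inert gas leaves every reacting species' partial pressure unchanged, so Q is unchanged — no shift from this change.
No net shift occurs, so the amount of M1 is unchanged.

unchanged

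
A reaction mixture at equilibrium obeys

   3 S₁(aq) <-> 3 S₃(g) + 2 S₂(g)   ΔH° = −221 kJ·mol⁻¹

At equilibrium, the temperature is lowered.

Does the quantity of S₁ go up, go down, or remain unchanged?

decreases

The forward reaction is exothermic. Lowering T favours the exothermic direction — shift to the right.
The net shift is to the right. S₁ is a reactant, so its amount decreases.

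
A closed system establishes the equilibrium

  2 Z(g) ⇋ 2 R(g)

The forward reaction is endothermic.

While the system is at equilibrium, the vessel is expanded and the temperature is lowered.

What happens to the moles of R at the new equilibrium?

Gas moles: reactants 2, products 2. Δn_gas = 0, so a volume change leaves Q equal to K — no shift from this change.
The forward reaction is endothermic. Lowering T favours the exothermic direction — shift to the left.
The net shift is to the left. R is a product, so its amount decreases.

decreases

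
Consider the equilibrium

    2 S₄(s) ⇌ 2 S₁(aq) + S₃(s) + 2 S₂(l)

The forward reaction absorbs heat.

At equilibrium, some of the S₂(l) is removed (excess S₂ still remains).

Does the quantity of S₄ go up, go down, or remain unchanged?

S₂ is a pure liquid; its activity is 1 regardless of amount, so Q is unaffected — no shift from this change.
No net shift occurs, so the amount of S₄ is unchanged.

unchanged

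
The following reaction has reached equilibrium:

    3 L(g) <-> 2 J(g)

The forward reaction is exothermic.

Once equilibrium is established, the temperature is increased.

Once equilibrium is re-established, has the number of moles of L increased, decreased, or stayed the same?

increases

The forward reaction is exothermic. Raising T favours the endothermic direction — shift to the left.
The net shift is to the left. L is a reactant, so its amount increases.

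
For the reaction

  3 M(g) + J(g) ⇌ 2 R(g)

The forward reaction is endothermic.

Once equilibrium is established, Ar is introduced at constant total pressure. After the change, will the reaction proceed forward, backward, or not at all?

Adding inert gas at constant total pressure expands the volume and lowers every reacting partial pressure. With Δn_gas = 2 − 4 = -2, Q moves away from K toward the side with fewer gas moles, so the system shifts toward the side with more gas moles — to the left.

left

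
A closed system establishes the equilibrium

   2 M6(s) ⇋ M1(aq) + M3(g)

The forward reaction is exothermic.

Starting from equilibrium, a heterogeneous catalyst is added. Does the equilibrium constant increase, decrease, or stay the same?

unchanged

The equilibrium constant depends only on temperature. This perturbation changes neither the position of equilibrium nor K.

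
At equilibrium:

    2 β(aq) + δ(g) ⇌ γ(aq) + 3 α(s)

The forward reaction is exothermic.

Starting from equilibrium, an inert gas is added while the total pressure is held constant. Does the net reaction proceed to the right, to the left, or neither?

left

Adding inert gas at constant total pressure expands the volume and lowers every reacting partial pressure. With Δn_gas = 0 − 1 = -1, Q moves away from K toward the side with fewer gas moles, so the system shifts toward the side with more gas moles — to the left.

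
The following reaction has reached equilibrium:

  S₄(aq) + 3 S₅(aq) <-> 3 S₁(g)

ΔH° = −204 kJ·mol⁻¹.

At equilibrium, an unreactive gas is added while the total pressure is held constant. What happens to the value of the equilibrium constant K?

The equilibrium constant depends only on temperature. This perturbation may move the position of equilibrium, but since T is unchanged, K itself is unchanged.

unchanged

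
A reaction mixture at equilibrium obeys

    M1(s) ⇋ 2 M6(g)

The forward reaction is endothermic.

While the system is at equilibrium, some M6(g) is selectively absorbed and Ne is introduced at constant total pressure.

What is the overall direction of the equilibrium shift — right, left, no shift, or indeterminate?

Removing M6 (g), a product, drives the reaction to the right.
Adding inert gas at constant total pressure expands the volume and lowers every reacting partial pressure. With Δn_gas = 2 − 0 = +2, Q moves away from K toward the side with fewer gas moles, so the system shifts toward the side with more gas moles — to the right.
All effects act in the same direction — net shift to the right.

right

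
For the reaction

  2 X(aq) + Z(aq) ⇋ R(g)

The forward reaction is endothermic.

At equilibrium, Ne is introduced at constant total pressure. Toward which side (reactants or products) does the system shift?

right

Adding inert gas at constant total pressure expands the volume and lowers every reacting partial pressure. With Δn_gas = 1 − 0 = +1, Q moves away from K toward the side with fewer gas moles, so the system shifts toward the side with more gas moles — to the right.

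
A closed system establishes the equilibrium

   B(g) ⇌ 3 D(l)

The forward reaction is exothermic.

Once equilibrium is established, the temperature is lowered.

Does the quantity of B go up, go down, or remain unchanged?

The forward reaction is exothermic. Lowering T favours the exothermic direction — shift to the right.
The net shift is to the right. B is a reactant, so its amount decreases.

decreases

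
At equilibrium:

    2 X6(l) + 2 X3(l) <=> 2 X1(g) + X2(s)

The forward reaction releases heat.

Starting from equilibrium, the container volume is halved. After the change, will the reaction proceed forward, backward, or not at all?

left

Gas moles: reactants 0, products 2 (Δn_gas = +2). Compression shifts the system toward the side with fewer moles of gas — to the left.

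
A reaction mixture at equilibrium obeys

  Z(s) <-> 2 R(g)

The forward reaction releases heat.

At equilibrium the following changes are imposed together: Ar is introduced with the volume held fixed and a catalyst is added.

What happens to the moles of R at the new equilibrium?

At constant volume, adding an inert gas leaves every reacting species' partial pressure unchanged, so Q is unchanged — no shift from this change.
A catalyst speeds both forward and reverse rates equally; it changes neither Q nor K — no shift from this change.
No net shift occurs, so the amount of R is unchanged.

unchanged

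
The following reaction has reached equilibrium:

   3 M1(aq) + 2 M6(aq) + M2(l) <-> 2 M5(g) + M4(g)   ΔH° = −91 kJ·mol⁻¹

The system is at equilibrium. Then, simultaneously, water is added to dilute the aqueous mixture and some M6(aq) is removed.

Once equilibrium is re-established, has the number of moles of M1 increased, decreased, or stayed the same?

Dilution lowers every aqueous concentration by the same factor. Δn_aq = 0 − 5 = -5, so the system shifts toward the side with more dissolved moles — to the left.
Removing M6 (aq), a reactant, drives the reaction to the left.
The net shift is to the left. M1 is a reactant, so its amount increases.

increases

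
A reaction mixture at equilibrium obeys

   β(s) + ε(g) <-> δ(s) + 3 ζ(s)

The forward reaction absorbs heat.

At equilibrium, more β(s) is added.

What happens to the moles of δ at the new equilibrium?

unchanged

β is a pure solid; its activity is 1 regardless of amount, so Q is unaffected — no shift from this change.
No net shift occurs, so the amount of δ is unchanged.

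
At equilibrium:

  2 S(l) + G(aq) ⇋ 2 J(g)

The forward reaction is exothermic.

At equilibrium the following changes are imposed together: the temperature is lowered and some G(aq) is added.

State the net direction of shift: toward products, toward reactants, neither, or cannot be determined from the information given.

The forward reaction is exothermic. Lowering T favours the exothermic direction — shift to the right.
Adding G (aq), a reactant, drives the reaction to the right.
All effects act in the same direction — net shift to the right.

right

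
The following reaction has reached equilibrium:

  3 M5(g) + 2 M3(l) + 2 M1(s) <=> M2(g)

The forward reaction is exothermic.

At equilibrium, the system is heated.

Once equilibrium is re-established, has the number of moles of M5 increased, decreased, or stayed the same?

increases

The forward reaction is exothermic. Raising T favours the endothermic direction — shift to the left.
The net shift is to the left. M5 is a reactant, so its amount increases.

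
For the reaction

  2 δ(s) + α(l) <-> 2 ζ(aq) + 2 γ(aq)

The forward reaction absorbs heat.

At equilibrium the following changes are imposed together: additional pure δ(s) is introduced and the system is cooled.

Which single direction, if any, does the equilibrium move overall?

left

δ is a pure solid; its activity is 1 regardless of amount, so Q is unaffected — no shift from this change.
The forward reaction is endothermic. Lowering T favours the exothermic direction — shift to the left.
Only the nonzero effect(s) matter; the net shift is to the left.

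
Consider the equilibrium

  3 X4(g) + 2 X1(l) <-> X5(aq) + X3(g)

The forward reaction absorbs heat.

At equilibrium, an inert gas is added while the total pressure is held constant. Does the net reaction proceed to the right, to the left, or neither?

left

Adding inert gas at constant total pressure expands the volume and lowers every reacting partial pressure. With Δn_gas = 1 − 3 = -2, Q moves away from K toward the side with fewer gas moles, so the system shifts toward the side with more gas moles — to the left.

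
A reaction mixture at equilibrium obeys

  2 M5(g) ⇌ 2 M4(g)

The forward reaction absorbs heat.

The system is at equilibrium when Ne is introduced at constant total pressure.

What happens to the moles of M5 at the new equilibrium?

Adding inert gas at constant total pressure expands the volume, scaling every reacting partial pressure by the same factor. Δn_gas = 2 − 2 = 0, so Q is unchanged — no shift.
No net shift occurs, so the amount of M5 is unchanged.

unchanged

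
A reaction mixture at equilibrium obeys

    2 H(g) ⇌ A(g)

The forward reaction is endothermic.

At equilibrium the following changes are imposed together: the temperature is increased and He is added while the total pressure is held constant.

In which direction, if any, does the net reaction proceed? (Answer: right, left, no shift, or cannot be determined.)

cannot be determined

The forward reaction is endothermic. Raising T favours the endothermic direction — shift to the right.
Adding inert gas at constant total pressure expands the volume and lowers every reacting partial pressure. With Δn_gas = 1 − 2 = -1, Q moves away from K toward the side with fewer gas moles, so the system shifts toward the side with more gas moles — to the left.
The individual effects push in opposite directions; without quantitative information the net direction cannot be determined.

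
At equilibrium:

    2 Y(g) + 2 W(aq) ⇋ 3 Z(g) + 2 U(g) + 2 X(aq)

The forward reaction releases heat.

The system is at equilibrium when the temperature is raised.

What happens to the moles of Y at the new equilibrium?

The forward reaction is exothermic. Raising T favours the endothermic direction — shift to the left.
The net shift is to the left. Y is a reactant, so its amount increases.

increases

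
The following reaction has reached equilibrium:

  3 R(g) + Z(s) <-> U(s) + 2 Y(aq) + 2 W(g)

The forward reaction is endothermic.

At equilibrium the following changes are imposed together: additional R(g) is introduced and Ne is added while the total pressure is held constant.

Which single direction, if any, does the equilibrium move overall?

cannot be determined

Adding R (g), a reactant, drives the reaction to the right.
Adding inert gas at constant total pressure expands the volume and lowers every reacting partial pressure. With Δn_gas = 2 − 3 = -1, Q moves away from K toward the side with fewer gas moles, so the system shifts toward the side with more gas moles — to the left.
The individual effects push in opposite directions; without quantitative information the net direction cannot be determined.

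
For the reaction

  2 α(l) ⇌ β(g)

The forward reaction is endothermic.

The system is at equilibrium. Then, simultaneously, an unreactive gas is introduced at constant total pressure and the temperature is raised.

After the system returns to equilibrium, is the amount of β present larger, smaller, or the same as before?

Adding inert gas at constant total pressure expands the volume and lowers every reacting partial pressure. With Δn_gas = 1 − 0 = +1, Q moves away from K toward the side with fewer gas moles, so the system shifts toward the side with more gas moles — to the right.
The forward reaction is endothermic. Raising T favours the endothermic direction — shift to the right.
The net shift is to the right. β is a product, so its amount increases.

increases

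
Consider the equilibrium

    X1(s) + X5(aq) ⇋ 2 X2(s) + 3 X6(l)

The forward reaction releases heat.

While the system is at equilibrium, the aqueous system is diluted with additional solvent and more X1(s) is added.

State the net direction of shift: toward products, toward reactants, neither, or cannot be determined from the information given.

Dilution lowers every aqueous concentration by the same factor. Δn_aq = 0 − 1 = -1, so the system shifts toward the side with more dissolved moles — to the left.
X1 is a pure solid; its activity is 1 regardless of amount, so Q is unaffected — no shift from this change.
Only the nonzero effect(s) matter; the net shift is to the left.

left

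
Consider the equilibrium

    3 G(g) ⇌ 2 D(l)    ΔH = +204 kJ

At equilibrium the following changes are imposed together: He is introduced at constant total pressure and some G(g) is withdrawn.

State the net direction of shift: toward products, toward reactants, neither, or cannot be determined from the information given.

Adding inert gas at constant total pressure expands the volume and lowers every reacting partial pressure. With Δn_gas = 0 − 3 = -3, Q moves away from K toward the side with fewer gas moles, so the system shifts toward the side with more gas moles — to the left.
Removing G (g), a reactant, drives the reaction to the left.
All effects act in the same direction — net shift to the left.

left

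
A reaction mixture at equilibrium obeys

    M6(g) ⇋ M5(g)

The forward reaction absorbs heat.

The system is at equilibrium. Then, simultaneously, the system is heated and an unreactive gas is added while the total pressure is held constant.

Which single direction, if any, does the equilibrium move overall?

The forward reaction is endothermic. Raising T favours the endothermic direction — shift to the right.
Adding inert gas at constant total pressure expands the volume, scaling every reacting partial pressure by the same factor. Δn_gas = 1 − 1 = 0, so Q is unchanged — no shift.
Only the nonzero effect(s) matter; the net shift is to the right.

right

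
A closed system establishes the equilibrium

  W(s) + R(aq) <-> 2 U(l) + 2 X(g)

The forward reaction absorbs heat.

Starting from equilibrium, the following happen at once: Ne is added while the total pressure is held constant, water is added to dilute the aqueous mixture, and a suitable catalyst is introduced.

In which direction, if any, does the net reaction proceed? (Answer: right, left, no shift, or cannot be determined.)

Adding inert gas at constant total pressure expands the volume and lowers every reacting partial pressure. With Δn_gas = 2 − 0 = +2, Q moves away from K toward the side with fewer gas moles, so the system shifts toward the side with more gas moles — to the right.
Dilution lowers every aqueous concentration by the same factor. Δn_aq = 0 − 1 = -1, so the system shifts toward the side with more dissolved moles — to the left.
A catalyst speeds both forward and reverse rates equally; it changes neither Q nor K — no shift from this change.
The individual effects push in opposite directions; without quantitative information the net direction cannot be determined.

cannot be determined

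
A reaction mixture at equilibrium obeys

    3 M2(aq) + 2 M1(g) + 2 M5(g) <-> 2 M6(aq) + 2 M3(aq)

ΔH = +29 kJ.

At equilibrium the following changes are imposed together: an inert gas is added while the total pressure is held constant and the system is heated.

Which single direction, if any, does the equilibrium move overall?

Adding inert gas at constant total pressure expands the volume and lowers every reacting partial pressure. With Δn_gas = 0 − 4 = -4, Q moves away from K toward the side with fewer gas moles, so the system shifts toward the side with more gas moles — to the left.
The forward reaction is endothermic. Raising T favours the endothermic direction — shift to the right.
The individual effects push in opposite directions; without quantitative information the net direction cannot be determined.

cannot be determined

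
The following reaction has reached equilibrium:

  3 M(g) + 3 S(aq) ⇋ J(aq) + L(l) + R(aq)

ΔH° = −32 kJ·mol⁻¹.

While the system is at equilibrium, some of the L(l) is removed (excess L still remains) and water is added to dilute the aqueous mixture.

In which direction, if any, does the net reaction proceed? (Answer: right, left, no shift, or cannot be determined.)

left

L is a pure liquid; its activity is 1 regardless of amount, so Q is unaffected — no shift from this change.
Dilution lowers every aqueous concentration by the same factor. Δn_aq = 2 − 3 = -1, so the system shifts toward the side with more dissolved moles — to the left.
Only the nonzero effect(s) matter; the net shift is to the left.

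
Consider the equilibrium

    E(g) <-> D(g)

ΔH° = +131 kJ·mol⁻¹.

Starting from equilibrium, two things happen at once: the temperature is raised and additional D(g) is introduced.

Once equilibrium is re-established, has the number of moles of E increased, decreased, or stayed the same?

The forward reaction is endothermic. Raising T favours the endothermic direction — shift to the right.
Adding D (g), a product, drives the reaction to the left.
The two effects oppose each other, so the net shift — and hence the change in E — cannot be determined from the given information.

cannot be determined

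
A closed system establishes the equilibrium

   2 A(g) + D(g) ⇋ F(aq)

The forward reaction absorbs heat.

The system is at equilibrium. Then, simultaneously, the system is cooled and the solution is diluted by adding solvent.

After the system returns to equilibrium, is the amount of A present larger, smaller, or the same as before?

cannot be determined

The forward reaction is endothermic. Lowering T favours the exothermic direction — shift to the left.
Dilution lowers every aqueous concentration by the same factor. Δn_aq = 1 − 0 = +1, so the system shifts toward the side with more dissolved moles — to the right.
The two effects oppose each other, so the net shift — and hence the change in A — cannot be determined from the given information.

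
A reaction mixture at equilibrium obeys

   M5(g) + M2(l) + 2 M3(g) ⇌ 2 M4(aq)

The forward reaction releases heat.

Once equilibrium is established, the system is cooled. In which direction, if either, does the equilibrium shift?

right

The forward reaction is exothermic. Lowering T favours the exothermic direction — shift to the right.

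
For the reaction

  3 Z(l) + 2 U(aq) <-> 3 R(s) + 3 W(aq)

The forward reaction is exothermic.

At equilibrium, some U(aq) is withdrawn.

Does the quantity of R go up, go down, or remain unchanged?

decreases

Removing U (aq), a reactant, drives the reaction to the left.
The net shift is to the left. R is a product, so its amount decreases.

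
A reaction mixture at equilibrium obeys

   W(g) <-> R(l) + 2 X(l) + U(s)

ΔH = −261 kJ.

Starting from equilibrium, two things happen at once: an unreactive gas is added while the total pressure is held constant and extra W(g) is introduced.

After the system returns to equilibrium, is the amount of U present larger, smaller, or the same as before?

Adding inert gas at constant total pressure expands the volume and lowers every reacting partial pressure. With Δn_gas = 0 − 1 = -1, Q moves away from K toward the side with fewer gas moles, so the system shifts toward the side with more gas moles — to the left.
Adding W (g), a reactant, drives the reaction to the right.
The two effects oppose each other, so the net shift — and hence the change in U — cannot be determined from the given information.

cannot be determined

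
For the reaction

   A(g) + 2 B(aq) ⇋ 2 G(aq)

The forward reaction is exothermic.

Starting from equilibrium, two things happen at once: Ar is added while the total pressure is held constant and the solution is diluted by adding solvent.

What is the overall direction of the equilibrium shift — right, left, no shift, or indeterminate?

Adding inert gas at constant total pressure expands the volume and lowers every reacting partial pressure. With Δn_gas = 0 − 1 = -1, Q moves away from K toward the side with fewer gas moles, so the system shifts toward the side with more gas moles — to the left.
Dilution scales every aqueous concentration by the same factor. Δn_aq = 2 − 2 = 0, so Q is unchanged — no shift.
Only the nonzero effect(s) matter; the net shift is to the left.

left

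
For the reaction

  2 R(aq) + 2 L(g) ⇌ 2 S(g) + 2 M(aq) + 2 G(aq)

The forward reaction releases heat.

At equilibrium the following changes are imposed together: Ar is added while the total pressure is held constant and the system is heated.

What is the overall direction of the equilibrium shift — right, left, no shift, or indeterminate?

Adding inert gas at constant total pressure expands the volume, scaling every reacting partial pressure by the same factor. Δn_gas = 2 − 2 = 0, so Q is unchanged — no shift.
The forward reaction is exothermic. Raising T favours the endothermic direction — shift to the left.
Only the nonzero effect(s) matter; the net shift is to the left.

left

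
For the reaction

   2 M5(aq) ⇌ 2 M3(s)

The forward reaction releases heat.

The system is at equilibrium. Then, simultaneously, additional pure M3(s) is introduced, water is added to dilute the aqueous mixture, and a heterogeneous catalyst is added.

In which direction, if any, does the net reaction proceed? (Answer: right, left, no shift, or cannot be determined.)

left

M3 is a pure solid; its activity is 1 regardless of amount, so Q is unaffected — no shift from this change.
Dilution lowers every aqueous concentration by the same factor. Δn_aq = 0 − 2 = -2, so the system shifts toward the side with more dissolved moles — to the left.
A catalyst speeds both forward and reverse rates equally; it changes neither Q nor K — no shift from this change.
Only the nonzero effect(s) matter; the net shift is to the left.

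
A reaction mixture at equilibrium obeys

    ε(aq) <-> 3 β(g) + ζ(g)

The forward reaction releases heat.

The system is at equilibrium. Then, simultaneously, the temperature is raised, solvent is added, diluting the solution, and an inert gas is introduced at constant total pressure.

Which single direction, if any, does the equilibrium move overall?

cannot be determined

The forward reaction is exothermic. Raising T favours the endothermic direction — shift to the left.
Dilution lowers every aqueous concentration by the same factor. Δn_aq = 0 − 1 = -1, so the system shifts toward the side with more dissolved moles — to the left.
Adding inert gas at constant total pressure expands the volume and lowers every reacting partial pressure. With Δn_gas = 4 − 0 = +4, Q moves away from K toward the side with fewer gas moles, so the system shifts toward the side with more gas moles — to the right.
The individual effects push in opposite directions; without quantitative information the net direction cannot be determined.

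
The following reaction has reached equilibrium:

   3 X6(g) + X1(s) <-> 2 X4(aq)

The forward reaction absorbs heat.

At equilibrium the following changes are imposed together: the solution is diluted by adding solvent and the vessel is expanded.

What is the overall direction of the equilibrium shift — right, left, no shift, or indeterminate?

Dilution lowers every aqueous concentration by the same factor. Δn_aq = 2 − 0 = +2, so the system shifts toward the side with more dissolved moles — to the right.
Gas moles: reactants 3, products 0 (Δn_gas = -3). Expansion shifts the system toward the side with more moles of gas — to the left.
The individual effects push in opposite directions; without quantitative information the net direction cannot be determined.

cannot be determined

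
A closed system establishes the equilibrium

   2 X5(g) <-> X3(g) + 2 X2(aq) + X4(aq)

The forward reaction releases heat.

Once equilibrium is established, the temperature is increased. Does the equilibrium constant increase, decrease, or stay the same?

K depends on temperature via the van 't Hoff relation. The forward reaction is exothermic, so raising T decreases K.

decreases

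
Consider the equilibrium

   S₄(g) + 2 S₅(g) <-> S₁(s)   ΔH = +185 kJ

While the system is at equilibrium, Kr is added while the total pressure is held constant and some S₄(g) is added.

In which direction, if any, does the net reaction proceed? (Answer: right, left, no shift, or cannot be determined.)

Adding inert gas at constant total pressure expands the volume and lowers every reacting partial pressure. With Δn_gas = 0 − 3 = -3, Q moves away from K toward the side with fewer gas moles, so the system shifts toward the side with more gas moles — to the left.
Adding S₄ (g), a reactant, drives the reaction to the right.
The individual effects push in opposite directions; without quantitative information the net direction cannot be determined.

cannot be determined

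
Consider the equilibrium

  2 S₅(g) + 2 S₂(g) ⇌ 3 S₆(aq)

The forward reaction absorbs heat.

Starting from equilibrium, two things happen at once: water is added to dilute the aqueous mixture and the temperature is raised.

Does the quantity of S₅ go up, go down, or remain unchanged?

decreases

Dilution lowers every aqueous concentration by the same factor. Δn_aq = 3 − 0 = +3, so the system shifts toward the side with more dissolved moles — to the right.
The forward reaction is endothermic. Raising T favours the endothermic direction — shift to the right.
The net shift is to the right. S₅ is a reactant, so its amount decreases.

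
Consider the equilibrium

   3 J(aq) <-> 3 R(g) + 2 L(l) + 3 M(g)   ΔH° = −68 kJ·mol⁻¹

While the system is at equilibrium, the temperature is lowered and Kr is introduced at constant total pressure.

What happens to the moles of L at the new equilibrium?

increases

The forward reaction is exothermic. Lowering T favours the exothermic direction — shift to the right.
Adding inert gas at constant total pressure expands the volume and lowers every reacting partial pressure. With Δn_gas = 6 − 0 = +6, Q moves away from K toward the side with fewer gas moles, so the system shifts toward the side with more gas moles — to the right.
The net shift is to the right. L is a product, so its amount increases.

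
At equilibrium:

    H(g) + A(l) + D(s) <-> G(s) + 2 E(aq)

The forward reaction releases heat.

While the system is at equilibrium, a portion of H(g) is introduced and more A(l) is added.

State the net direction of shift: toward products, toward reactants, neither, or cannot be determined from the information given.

Adding H (g), a reactant, drives the reaction to the right.
A is a pure liquid; its activity is 1 regardless of amount, so Q is unaffected — no shift from this change.
Only the nonzero effect(s) matter; the net shift is to the right.

right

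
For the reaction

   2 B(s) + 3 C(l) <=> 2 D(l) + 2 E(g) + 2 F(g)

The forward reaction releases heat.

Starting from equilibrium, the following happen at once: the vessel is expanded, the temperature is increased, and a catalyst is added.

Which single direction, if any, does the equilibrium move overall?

cannot be determined

Gas moles: reactants 0, products 4 (Δn_gas = +4). Expansion shifts the system toward the side with more moles of gas — to the right.
The forward reaction is exothermic. Raising T favours the endothermic direction — shift to the left.
A catalyst speeds both forward and reverse rates equally; it changes neither Q nor K — no shift from this change.
The individual effects push in opposite directions; without quantitative information the net direction cannot be determined.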